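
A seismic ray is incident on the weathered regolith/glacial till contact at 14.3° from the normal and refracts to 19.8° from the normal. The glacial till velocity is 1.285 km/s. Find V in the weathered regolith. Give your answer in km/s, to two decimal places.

Snell's law: sin 14.3°/V₁ = sin 19.8°/V₂.
V₁ = V₂·sin 14.3°/sin 19.8° = 1.285 × 0.7292 = 0.94 km/s.

0.94 km/s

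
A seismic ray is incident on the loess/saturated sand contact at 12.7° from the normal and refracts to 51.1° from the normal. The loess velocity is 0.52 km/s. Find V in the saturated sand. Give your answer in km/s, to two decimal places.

sin 12.7° = 0.2198; sin 51.1° = 0.7782.
V₂ = V₁·(sin θ₂/sin θ₁) = 0.52·(0.7782/0.2198) = 1.84 km/s.

1.84 km/s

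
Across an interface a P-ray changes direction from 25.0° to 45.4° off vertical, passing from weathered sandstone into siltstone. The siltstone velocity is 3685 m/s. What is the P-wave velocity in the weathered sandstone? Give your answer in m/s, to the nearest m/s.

2187 m/s

sin 25.0° = 0.4226; sin 45.4° = 0.7120.
V₁ = V₂·(sin θ₁/sin θ₂) = 3685·(0.4226/0.7120) = 2187.21 m/s.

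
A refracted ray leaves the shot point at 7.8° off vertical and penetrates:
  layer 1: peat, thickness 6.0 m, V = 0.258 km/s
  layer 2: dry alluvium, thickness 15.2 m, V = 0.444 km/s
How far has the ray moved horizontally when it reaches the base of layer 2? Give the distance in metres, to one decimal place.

4.5 m

Apply Snell's law at each interface; in layer i the horizontal offset is hᵢ·tan θᵢ.
Layer 1: θ = 7.80°; offset = 6.0·tan 7.80° = 0.822 m.
Layer 2: sin θ = 0.444·sin 7.8°/0.258 = 0.2336, θ = 13.51°; offset = 15.2·tan 13.51° = 3.651 m.
Summing the layer offsets gives 4.473 m.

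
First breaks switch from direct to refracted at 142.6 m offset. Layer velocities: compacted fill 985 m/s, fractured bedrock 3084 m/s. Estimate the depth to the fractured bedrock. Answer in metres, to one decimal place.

x_cross = 2h·√((V₂+V₁)/(V₂−V₁)) → h = x_cross / (2·√((V₂+V₁)/(V₂−V₁))).
√((V₂+V₁)/(V₂−V₁)) = √((3084+985)/(3084−985)) = 1.3923.
h = 142.6 / (2·1.3923) = 51.21 m.

51.2 m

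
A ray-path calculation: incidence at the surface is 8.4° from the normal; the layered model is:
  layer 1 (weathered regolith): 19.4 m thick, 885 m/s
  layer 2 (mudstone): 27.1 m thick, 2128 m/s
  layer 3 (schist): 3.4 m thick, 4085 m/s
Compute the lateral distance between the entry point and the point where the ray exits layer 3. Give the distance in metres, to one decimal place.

16.1 m

p = sin θ₁/V₁ = sin 8.4°/885 = 1.6507e-04 s/m is conserved through the stack.
Layer 1: θ = 8.40°; offset = 19.4·tan 8.40° = 2.865 m.
Layer 2: sin θ = p·2128 = 0.3513 → θ = 20.56°; offset = 27.1·tan 20.56° = 10.167 m.
Layer 3: sin θ = p·4085 = 0.6743 → θ = 42.40°; offset = 3.4·tan 42.40° = 3.105 m.
Σ offsets = 16.136 m.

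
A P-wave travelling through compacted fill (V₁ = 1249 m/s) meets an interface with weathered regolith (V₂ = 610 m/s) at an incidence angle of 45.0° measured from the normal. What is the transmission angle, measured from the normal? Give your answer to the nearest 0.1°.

sin θ₁/V₁ = sin θ₂/V₂ ⇒ sin θ₂ = 610·sin 45.0°/1249 = 610·0.7071/1249 = 0.3453.
θ₂ = sin⁻¹(0.3453) = 20.20° (from vertical).

20.2°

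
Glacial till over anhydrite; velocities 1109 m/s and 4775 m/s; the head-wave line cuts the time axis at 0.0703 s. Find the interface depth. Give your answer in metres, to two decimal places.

h = tᵢ·V₁·V₂ / (2·√(V₂²−V₁²)).
√(V₂²−V₁²) = √(4775² − 1109²) = 4644.4 m/s.
h = 0.0703 s × 1109 × 4775 / (2 × 4644.4) = 40.08 m.

40.08 m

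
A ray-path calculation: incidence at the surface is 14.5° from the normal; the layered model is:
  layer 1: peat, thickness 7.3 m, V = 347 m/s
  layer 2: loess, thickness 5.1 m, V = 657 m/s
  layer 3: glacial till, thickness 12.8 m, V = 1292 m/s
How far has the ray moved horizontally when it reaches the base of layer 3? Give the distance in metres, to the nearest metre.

Apply Snell's law at each interface; in layer i the horizontal offset is hᵢ·tan θᵢ.
Layer 1: θ = 14.50°; offset = 7.3·tan 14.50° = 1.888 m.
Layer 2: sin θ = 657·sin 14.5°/347 = 0.4741, θ = 28.30°; offset = 5.1·tan 28.30° = 2.746 m.
Layer 3: sin θ = 1292·sin 14.5°/347 = 0.9323, θ = 68.79°; offset = 12.8·tan 68.79° = 32.981 m.
Σ offsets = 37.614 m.

38 m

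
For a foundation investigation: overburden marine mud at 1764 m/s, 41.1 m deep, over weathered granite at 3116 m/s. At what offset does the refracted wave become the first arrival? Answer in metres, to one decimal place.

θ_c = arcsin(1764/3116) = 34.48°, so cos θ_c = 0.8243 and tᵢ = 2h cos θ_c/V₁ = 0.0384 s.
At crossover x/V₁ = x/V₂ + tᵢ ⇒ x = tᵢ/(1/V₁ − 1/V₂) = 0.03841/(5.6689e-04 − 3.2092e-04) = 156.17 m.

156.2 m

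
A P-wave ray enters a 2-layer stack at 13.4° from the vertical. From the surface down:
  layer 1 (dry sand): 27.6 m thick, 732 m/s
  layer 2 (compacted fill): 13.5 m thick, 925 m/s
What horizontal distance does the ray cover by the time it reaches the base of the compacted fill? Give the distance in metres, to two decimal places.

Apply Snell's law at each interface; in layer i the horizontal offset is hᵢ·tan θᵢ.
Layer 1: θ = 13.40°; offset = 27.6·tan 13.40° = 6.5752 m.
Layer 2: sin θ = 925·sin 13.4°/732 = 0.2929, θ = 17.03°; offset = 13.5·tan 17.03° = 4.1348 m.
Σ offsets = 10.7100 m.

10.71 m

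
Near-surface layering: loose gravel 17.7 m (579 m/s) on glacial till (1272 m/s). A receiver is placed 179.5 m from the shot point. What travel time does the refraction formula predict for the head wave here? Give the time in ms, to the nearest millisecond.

θ_c = arcsin(V₁/V₂) = arcsin(579/1272) = 27.08°, cos θ_c = 0.8904.
Intercept time tᵢ = 2h cos θ_c / V₁ = 2·17.7·0.8904/579 = 0.05444 s.
t = x/V₂ + tᵢ = 179.5/1272 + 0.05444 = 0.19556 s.

196 ms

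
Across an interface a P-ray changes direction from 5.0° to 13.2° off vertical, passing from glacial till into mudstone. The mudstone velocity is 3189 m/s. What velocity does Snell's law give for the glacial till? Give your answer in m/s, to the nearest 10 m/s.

sin 5.0° = 0.0872; sin 13.2° = 0.2284.
V₁ = V₂·(sin θ₁/sin θ₂) = 3189·(0.0872/0.2284) = 1217.16 m/s.

1220 m/s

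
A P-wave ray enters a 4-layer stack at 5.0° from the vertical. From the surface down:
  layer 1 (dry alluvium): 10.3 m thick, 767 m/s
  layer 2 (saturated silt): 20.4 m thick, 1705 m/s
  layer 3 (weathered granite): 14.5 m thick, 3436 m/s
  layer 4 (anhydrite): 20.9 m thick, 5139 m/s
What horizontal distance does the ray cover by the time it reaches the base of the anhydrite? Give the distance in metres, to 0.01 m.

26.11 m

Ray parameter p = sin 5.0° / 767 m/s = 1.1363e-04 s/m.
Layer 1: θ = 5.00°; offset = 10.3·tan 5.00° = 0.9011 m.
Layer 2: sin θ = p·1705 = 0.1937 → θ = 11.17°; offset = 20.4·tan 11.17° = 4.0287 m.
Layer 3: sin θ = p·3436 = 0.3904 → θ = 22.98°; offset = 14.5·tan 22.98° = 6.1495 m.
Layer 4: sin θ = p·5139 = 0.5840 → θ = 35.73°; offset = 20.9·tan 35.73° = 15.0343 m.
Σ offsets = 26.1136 m.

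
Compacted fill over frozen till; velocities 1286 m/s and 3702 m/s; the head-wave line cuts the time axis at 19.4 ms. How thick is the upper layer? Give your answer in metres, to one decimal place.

θ_c = arcsin(1286/3702) = 20.33°; cos θ_c = 0.9377.
tᵢ = 2h cos θ_c/V₁ ⇒ h = tᵢ·V₁/(2 cos θ_c) = 0.0194·1286/(2·0.9377) = 13.30 m.

13.3 m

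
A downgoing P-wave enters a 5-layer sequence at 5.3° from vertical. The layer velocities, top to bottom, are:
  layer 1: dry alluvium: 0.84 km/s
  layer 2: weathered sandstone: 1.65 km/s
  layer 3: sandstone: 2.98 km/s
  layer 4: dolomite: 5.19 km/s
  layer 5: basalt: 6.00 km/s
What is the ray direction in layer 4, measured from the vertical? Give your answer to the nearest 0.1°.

Snell's law across each interface conserves sin θ / V, so sin θ_4 = V_4·sin θ₁/V₁.
sin θ_4 = 5.19 × sin 5.3° / 0.84 = 0.5707.
θ_4 = 34.80° from the vertical.

34.8°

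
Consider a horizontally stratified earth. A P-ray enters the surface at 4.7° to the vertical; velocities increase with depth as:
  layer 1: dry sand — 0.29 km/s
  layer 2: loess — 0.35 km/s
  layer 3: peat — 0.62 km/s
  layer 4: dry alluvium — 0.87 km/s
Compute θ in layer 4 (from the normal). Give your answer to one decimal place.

Snell's law across each interface conserves sin θ / V, so sin θ_4 = V_4·sin θ₁/V₁.
sin θ_4 = 0.87 × sin 4.7° / 0.29 = 0.2458.
θ_4 = arcsin 0.2458 = 14.23°.

14.2°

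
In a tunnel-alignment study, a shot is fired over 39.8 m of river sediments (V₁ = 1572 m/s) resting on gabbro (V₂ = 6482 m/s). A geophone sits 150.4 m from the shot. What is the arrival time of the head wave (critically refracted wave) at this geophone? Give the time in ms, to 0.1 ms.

72.3 ms

t = x/V₂ + 2h·√(V₂²−V₁²)/(V₁V₂).
√(V₂²−V₁²) = √(6482²−1572²) = 6288.5 m/s; delay term = 2·39.8·6288.5/(1572·6482) = 0.04912 s.
t = 150.4/6482 + 0.04912 = 0.07233 s.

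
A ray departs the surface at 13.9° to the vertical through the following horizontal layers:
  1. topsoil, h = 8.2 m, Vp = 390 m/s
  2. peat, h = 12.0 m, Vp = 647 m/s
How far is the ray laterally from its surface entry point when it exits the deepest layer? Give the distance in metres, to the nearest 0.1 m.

7.2 m

p = sin θ₁/V₁ = sin 13.9°/390 = 6.1597e-04 s/m is conserved through the stack.
Layer 1: θ = 13.90°; offset = 8.2·tan 13.90° = 2.029 m.
Layer 2: sin θ = p·647 = 0.3985 → θ = 23.49°; offset = 12.0·tan 23.49° = 5.214 m.
Σ offsets = 7.244 m.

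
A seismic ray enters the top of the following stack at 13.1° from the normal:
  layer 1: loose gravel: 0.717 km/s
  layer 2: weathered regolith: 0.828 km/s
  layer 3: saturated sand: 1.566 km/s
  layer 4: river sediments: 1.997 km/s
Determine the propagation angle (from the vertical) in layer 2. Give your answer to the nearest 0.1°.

Snell's law across each interface conserves sin θ / V, so sin θ_2 = V_2·sin θ₁/V₁.
sin θ_2 = 0.828 × sin 13.1° / 0.717 = 0.2617.
θ_2 = arcsin 0.2617 = 15.17°.

15.2°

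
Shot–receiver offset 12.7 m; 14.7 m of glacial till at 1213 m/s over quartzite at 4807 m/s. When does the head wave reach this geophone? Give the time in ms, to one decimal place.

θ_c = arcsin(V₁/V₂) = arcsin(1213/4807) = 14.62°, cos θ_c = 0.9676.
Intercept time tᵢ = 2h cos θ_c / V₁ = 2·14.7·0.9676/1213 = 0.02345 s.
t = x/V₂ + tᵢ = 12.7/4807 + 0.02345 = 0.02610 s.

26.1 ms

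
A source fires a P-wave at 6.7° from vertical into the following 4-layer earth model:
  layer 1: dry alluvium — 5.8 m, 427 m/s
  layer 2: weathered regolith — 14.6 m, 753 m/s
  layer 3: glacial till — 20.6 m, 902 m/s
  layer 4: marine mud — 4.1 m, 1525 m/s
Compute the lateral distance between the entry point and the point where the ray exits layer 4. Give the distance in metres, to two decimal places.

Apply Snell's law at each interface; in layer i the horizontal offset is hᵢ·tan θᵢ.
Layer 1: θ = 6.70°; offset = 5.8·tan 6.70° = 0.6813 m.
Layer 2: sin θ = 753·sin 6.7°/427 = 0.2057, θ = 11.87°; offset = 14.6·tan 11.87° = 3.0695 m.
Layer 3: sin θ = 902·sin 6.7°/427 = 0.2465, θ = 14.27°; offset = 20.6·tan 14.27° = 5.2386 m.
Layer 4: sin θ = 1525·sin 6.7°/427 = 0.4167, θ = 24.63°; offset = 4.1·tan 24.63° = 1.8793 m.
Σ offsets = 10.8688 m.

10.87 m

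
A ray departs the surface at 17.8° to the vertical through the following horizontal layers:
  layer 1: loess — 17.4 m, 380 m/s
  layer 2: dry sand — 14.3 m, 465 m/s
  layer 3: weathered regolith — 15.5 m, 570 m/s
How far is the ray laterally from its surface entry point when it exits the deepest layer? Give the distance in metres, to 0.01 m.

19.35 m

Ray parameter p = sin 17.8° / 380 m/s = 8.0446e-04 s/m.
Layer 1: θ = 17.80°; offset = 17.4·tan 17.80° = 5.5865 m.
Layer 2: sin θ = p·465 = 0.3741 → θ = 21.97°; offset = 14.3·tan 21.97° = 5.7680 m.
Layer 3: sin θ = p·570 = 0.4585 → θ = 27.29°; offset = 15.5·tan 27.29° = 7.9978 m.
Summing the layer offsets gives 19.3524 m.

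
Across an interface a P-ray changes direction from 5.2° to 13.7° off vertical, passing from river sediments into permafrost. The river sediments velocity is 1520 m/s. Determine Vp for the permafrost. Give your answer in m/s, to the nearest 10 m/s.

Snell's law: sin 5.2°/V₁ = sin 13.7°/V₂.
V₂ = V₁·sin 13.7°/sin 5.2° = 1520 × 2.6132 = 3972.02 m/s.

3970 m/s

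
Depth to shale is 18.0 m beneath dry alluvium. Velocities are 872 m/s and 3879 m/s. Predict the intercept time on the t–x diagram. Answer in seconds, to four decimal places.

θ_c = arcsin(V₁/V₂) = arcsin(872/3879) = 12.99°; cos θ_c = 0.9744.
tᵢ = 2h·cos θ_c / V₁ = 2·18.0·0.9744 / 872 = 0.04023 s.

0.0402 s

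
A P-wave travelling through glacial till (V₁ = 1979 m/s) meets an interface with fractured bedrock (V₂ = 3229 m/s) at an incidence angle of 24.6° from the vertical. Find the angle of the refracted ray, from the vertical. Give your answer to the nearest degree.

43°

Snell's law: sin θ₂ = (V₂/V₁)·sin θ₁ = (3229/1979)·sin 24.6° = 0.6792.
θ₂ = sin⁻¹(0.6792) = 42.78° (from vertical).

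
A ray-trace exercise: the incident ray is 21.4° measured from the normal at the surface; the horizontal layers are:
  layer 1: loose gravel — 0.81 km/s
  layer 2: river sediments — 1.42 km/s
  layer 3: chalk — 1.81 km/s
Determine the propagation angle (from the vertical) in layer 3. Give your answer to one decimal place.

54.6°

Snell's law across each interface conserves sin θ / V, so sin θ_3 = V_3·sin θ₁/V₁.
sin θ_3 = 1.81 × sin 21.4° / 0.81 = 0.8153.
θ_3 = 54.62° from the vertical.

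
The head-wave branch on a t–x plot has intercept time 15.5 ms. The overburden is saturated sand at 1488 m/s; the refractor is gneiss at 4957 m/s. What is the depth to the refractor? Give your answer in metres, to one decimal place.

θ_c = arcsin(1488/4957) = 17.47°; cos θ_c = 0.9539.
tᵢ = 2h cos θ_c/V₁ ⇒ h = tᵢ·V₁/(2 cos θ_c) = 0.0155·1488/(2·0.9539) = 12.09 m.

12.1 m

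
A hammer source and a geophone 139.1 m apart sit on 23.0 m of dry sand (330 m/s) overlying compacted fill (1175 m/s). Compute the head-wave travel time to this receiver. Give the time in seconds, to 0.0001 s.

0.2522 s

t = x/V₂ + 2h·√(V₂²−V₁²)/(V₁V₂).
√(V₂²−V₁²) = √(1175²−330²) = 1127.7 m/s; delay term = 2·23.0·1127.7/(330·1175) = 0.13378 s.
t = 139.1/1175 + 0.13378 = 0.25217 s.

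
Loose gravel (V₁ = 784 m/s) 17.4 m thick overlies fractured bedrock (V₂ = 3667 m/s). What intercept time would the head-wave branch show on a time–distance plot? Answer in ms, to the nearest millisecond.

43 ms

θ_c = arcsin(V₁/V₂) = arcsin(784/3667) = 12.35°; cos θ_c = 0.9769.
tᵢ = 2h·cos θ_c / V₁ = 2·17.4·0.9769 / 784 = 0.04336 s.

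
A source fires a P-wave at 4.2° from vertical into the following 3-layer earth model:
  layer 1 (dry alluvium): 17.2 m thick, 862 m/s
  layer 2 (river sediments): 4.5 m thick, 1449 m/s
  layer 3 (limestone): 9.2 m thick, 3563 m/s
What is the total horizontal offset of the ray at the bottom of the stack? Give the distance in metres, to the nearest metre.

Ray parameter p = sin 4.2° / 862 m/s = 8.4963e-05 s/m.
Layer 1: θ = 4.20°; offset = 17.2·tan 4.20° = 1.263 m.
Layer 2: sin θ = p·1449 = 0.1231 → θ = 7.07°; offset = 4.5·tan 7.07° = 0.558 m.
Layer 3: sin θ = p·3563 = 0.3027 → θ = 17.62°; offset = 9.2·tan 17.62° = 2.922 m.
Summing the layer offsets gives 4.744 m.

5 m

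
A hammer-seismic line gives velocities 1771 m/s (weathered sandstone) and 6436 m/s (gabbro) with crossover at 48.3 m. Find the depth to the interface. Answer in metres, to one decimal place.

x_cross = 2h·√((V₂+V₁)/(V₂−V₁)) → h = x_cross / (2·√((V₂+V₁)/(V₂−V₁))).
√((V₂+V₁)/(V₂−V₁)) = √((6436+1771)/(6436−1771)) = 1.3264.
h = 48.3 / (2·1.3264) = 18.21 m.

18.2 m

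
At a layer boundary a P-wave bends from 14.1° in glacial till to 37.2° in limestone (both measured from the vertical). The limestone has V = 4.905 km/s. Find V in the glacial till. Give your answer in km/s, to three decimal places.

sin 14.1° = 0.2436; sin 37.2° = 0.6046.
V₁ = V₂·(sin θ₁/sin θ₂) = 4.905·(0.2436/0.6046) = 1.976 km/s.

1.976 km/s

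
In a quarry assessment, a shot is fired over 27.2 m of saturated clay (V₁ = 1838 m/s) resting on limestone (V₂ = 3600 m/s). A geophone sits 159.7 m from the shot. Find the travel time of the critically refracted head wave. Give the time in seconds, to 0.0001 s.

0.0698 s

t = x/V₂ + 2h·√(V₂²−V₁²)/(V₁V₂).
√(V₂²−V₁²) = √(3600²−1838²) = 3095.4 m/s; delay term = 2·27.2·3095.4/(1838·3600) = 0.02545 s.
t = 159.7/3600 + 0.02545 = 0.06981 s.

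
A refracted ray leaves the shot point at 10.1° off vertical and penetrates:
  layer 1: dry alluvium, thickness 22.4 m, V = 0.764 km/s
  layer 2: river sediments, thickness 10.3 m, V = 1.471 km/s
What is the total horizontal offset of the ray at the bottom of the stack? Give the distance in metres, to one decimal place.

7.7 m

p = sin θ₁/V₁ = sin 10.1°/0.764 = 2.2954e-01 s/km is conserved through the stack.
Layer 1: θ = 10.10°; offset = 22.4·tan 10.10° = 3.990 m.
Layer 2: sin θ = p·1.471 = 0.3376 → θ = 19.73°; offset = 10.3·tan 19.73° = 3.695 m.
Total horizontal offset = 7.685 m.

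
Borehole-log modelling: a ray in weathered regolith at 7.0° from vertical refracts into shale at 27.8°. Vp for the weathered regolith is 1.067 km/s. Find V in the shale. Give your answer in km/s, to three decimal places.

Snell's law: sin 7.0°/V₁ = sin 27.8°/V₂.
V₂ = V₁·sin 27.8°/sin 7.0° = 1.067 × 3.8269 = 4.083 km/s.

4.083 km/s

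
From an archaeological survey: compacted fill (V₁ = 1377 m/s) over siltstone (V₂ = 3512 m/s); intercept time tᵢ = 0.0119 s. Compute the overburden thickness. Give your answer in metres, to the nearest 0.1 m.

8.9 m

h = tᵢ·V₁·V₂ / (2·√(V₂²−V₁²)).
√(V₂²−V₁²) = √(3512² − 1377²) = 3230.8 m/s.
h = 0.0119 s × 1377 × 3512 / (2 × 3230.8) = 8.91 m.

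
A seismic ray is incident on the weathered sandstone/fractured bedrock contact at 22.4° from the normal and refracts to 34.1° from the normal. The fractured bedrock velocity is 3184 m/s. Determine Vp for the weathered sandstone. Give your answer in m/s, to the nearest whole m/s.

Snell's law: sin 22.4°/V₁ = sin 34.1°/V₂.
V₁ = V₂·sin 22.4°/sin 34.1° = 3184 × 0.6797 = 2164.19 m/s.

2164 m/s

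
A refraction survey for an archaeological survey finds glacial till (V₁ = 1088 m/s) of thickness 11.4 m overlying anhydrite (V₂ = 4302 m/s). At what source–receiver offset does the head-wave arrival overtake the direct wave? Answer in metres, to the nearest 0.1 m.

29.5 m

θ_c = arcsin(1088/4302) = 14.65°, so cos θ_c = 0.9675 and tᵢ = 2h cos θ_c/V₁ = 0.0203 s.
At crossover x/V₁ = x/V₂ + tᵢ ⇒ x = tᵢ/(1/V₁ − 1/V₂) = 0.02027/(9.1912e-04 − 2.3245e-04) = 29.53 m.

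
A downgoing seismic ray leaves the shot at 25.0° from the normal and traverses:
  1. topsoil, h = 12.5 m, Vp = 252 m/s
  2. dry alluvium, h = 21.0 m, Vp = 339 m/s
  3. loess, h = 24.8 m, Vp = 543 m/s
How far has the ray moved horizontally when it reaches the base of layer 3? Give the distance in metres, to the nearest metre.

75 m

p = sin θ₁/V₁ = sin 25.0°/252 = 1.6771e-03 s/m is conserved through the stack.
Layer 1: θ = 25.00°; offset = 12.5·tan 25.00° = 5.829 m.
Layer 2: sin θ = p·339 = 0.5685 → θ = 34.65°; offset = 21.0·tan 34.65° = 14.512 m.
Layer 3: sin θ = p·543 = 0.9106 → θ = 65.59°; offset = 24.8·tan 65.59° = 54.657 m.
Total horizontal offset = 74.998 m.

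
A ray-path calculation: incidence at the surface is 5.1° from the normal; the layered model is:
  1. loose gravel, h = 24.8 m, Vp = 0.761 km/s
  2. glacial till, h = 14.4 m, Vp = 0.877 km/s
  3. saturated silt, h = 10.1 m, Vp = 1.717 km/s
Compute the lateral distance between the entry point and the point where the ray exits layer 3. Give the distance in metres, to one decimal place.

5.8 m

Apply Snell's law at each interface; in layer i the horizontal offset is hᵢ·tan θᵢ.
Layer 1: θ = 5.10°; offset = 24.8·tan 5.10° = 2.213 m.
Layer 2: sin θ = 0.877·sin 5.1°/0.761 = 0.1024, θ = 5.88°; offset = 14.4·tan 5.88° = 1.483 m.
Layer 3: sin θ = 1.717·sin 5.1°/0.761 = 0.2006, θ = 11.57°; offset = 10.1·tan 11.57° = 2.068 m.
Summing the layer offsets gives 5.764 m.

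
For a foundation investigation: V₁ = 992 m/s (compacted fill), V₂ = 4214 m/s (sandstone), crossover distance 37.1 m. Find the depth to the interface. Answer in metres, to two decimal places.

x_cross = 2h·√((V₂+V₁)/(V₂−V₁)) → h = x_cross / (2·√((V₂+V₁)/(V₂−V₁))).
√((V₂+V₁)/(V₂−V₁)) = √((4214+992)/(4214−992)) = 1.2711.
h = 37.1 / (2·1.2711) = 14.59 m.

14.59 m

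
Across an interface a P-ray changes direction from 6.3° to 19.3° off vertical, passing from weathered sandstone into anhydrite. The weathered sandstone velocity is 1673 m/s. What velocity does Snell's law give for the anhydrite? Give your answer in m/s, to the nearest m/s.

5039 m/s

Snell's law: sin 6.3°/V₁ = sin 19.3°/V₂.
V₂ = V₁·sin 19.3°/sin 6.3° = 1673 × 3.0120 = 5038.99 m/s.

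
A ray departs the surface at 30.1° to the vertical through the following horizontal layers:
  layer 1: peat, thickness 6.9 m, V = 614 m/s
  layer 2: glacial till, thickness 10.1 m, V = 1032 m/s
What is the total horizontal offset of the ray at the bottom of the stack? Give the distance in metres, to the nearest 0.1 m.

Apply Snell's law at each interface; in layer i the horizontal offset is hᵢ·tan θᵢ.
Layer 1: θ = 30.10°; offset = 6.9·tan 30.10° = 4.000 m.
Layer 2: sin θ = 1032·sin 30.1°/614 = 0.8429, θ = 57.45°; offset = 10.1·tan 57.45° = 15.824 m.
Summing the layer offsets gives 19.824 m.

19.8 m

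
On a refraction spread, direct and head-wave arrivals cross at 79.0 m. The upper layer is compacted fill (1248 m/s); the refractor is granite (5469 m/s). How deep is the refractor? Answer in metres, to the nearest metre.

31 m

x_cross = 2h·√((V₂+V₁)/(V₂−V₁)) → h = x_cross / (2·√((V₂+V₁)/(V₂−V₁))).
√((V₂+V₁)/(V₂−V₁)) = √((5469+1248)/(5469−1248)) = 1.2615.
h = 79.0 / (2·1.2615) = 31.31 m.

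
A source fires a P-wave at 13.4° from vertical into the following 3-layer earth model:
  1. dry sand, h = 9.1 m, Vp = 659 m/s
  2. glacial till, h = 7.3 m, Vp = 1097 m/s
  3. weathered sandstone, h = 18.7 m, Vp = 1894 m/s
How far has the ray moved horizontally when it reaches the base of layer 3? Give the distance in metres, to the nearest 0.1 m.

Ray parameter p = sin 13.4° / 659 m/s = 3.5167e-04 s/m.
Layer 1: θ = 13.40°; offset = 9.1·tan 13.40° = 2.168 m.
Layer 2: sin θ = p·1097 = 0.3858 → θ = 22.69°; offset = 7.3·tan 22.69° = 3.052 m.
Layer 3: sin θ = p·1894 = 0.6661 → θ = 41.76°; offset = 18.7·tan 41.76° = 16.698 m.
Total horizontal offset = 21.919 m.

21.9 m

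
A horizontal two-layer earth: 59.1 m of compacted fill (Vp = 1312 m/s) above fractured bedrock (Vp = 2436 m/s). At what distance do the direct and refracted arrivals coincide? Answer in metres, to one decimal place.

θ_c = arcsin(1312/2436) = 32.59°, so cos θ_c = 0.8426 and tᵢ = 2h cos θ_c/V₁ = 0.0759 s.
At crossover x/V₁ = x/V₂ + tᵢ ⇒ x = tᵢ/(1/V₁ − 1/V₂) = 0.07591/(7.6220e-04 − 4.1051e-04) = 215.84 m.

215.8 m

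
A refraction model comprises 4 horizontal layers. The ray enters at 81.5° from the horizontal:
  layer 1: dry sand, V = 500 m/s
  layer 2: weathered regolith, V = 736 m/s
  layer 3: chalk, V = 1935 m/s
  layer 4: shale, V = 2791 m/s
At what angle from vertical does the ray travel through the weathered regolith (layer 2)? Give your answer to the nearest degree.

From the normal: θ₁ = 90° − 81.5° = 8.5°.
Ray parameter p = sin 8.5° / 500 = 2.9562e-04 s/m.
sin θ_2 = p·V_2 = 2.9562e-04 × 736 = 0.2176.
θ_2 = arcsin 0.2176 = 12.57°.

13°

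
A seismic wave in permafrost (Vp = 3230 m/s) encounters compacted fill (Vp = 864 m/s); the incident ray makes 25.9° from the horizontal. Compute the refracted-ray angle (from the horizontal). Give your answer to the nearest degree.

76°

Convert to the normal: θ₁ = 90° − 25.9° = 64.1°.
sin θ₁/V₁ = sin θ₂/V₂ ⇒ sin θ₂ = 864·sin 64.1°/3230 = 864·0.8996/3230 = 0.2406.
θ₂ = sin⁻¹(0.2406) = 13.92° (from vertical).
From the interface: 90° − 13.92° = 76.08°.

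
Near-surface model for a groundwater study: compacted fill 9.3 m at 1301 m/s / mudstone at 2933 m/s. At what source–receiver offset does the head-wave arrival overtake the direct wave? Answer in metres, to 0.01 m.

θ_c = arcsin(1301/2933) = 26.33°, so cos θ_c = 0.8962 and tᵢ = 2h cos θ_c/V₁ = 0.0128 s.
At crossover x/V₁ = x/V₂ + tᵢ ⇒ x = tᵢ/(1/V₁ − 1/V₂) = 0.01281/(7.6864e-04 − 3.4095e-04) = 29.96 m.

29.96 m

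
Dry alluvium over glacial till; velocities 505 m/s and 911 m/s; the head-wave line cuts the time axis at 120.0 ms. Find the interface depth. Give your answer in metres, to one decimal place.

36.4 m

h = tᵢ·V₁·V₂ / (2·√(V₂²−V₁²)).
√(V₂²−V₁²) = √(911² − 505²) = 758.2 m/s.
h = 0.12 s × 505 × 911 / (2 × 758.2) = 36.41 m.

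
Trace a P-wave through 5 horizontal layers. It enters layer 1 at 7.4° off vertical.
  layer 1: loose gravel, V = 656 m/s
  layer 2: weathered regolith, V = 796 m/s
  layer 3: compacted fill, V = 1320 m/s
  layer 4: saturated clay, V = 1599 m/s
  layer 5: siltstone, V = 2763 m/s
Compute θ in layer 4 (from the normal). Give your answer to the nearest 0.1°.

18.3°

Ray parameter p = sin 7.4° / 656 = 1.9633e-04 s/m.
sin θ_4 = p·V_4 = 1.9633e-04 × 1599 = 0.3139.
θ_4 = arcsin 0.3139 = 18.30°.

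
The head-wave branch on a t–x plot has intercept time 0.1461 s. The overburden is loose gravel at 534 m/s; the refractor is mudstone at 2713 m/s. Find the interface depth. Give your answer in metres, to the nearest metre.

θ_c = arcsin(534/2713) = 11.35°; cos θ_c = 0.9804.
tᵢ = 2h cos θ_c/V₁ ⇒ h = tᵢ·V₁/(2 cos θ_c) = 0.1461·534/(2·0.9804) = 39.79 m.

40 m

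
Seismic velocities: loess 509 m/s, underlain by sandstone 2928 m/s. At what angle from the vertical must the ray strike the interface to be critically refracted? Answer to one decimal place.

Critical incidence: sin θ_c = V₁/V₂ = 509/2928 = 0.1738.
θ_c = arcsin 0.1738 = 10.01°.

10.0°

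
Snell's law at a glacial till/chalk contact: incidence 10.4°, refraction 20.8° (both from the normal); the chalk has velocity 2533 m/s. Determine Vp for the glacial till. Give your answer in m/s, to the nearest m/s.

1288 m/s

Snell's law: sin 10.4°/V₁ = sin 20.8°/V₂.
V₁ = V₂·sin 10.4°/sin 20.8° = 2533 × 0.5084 = 1287.65 m/s.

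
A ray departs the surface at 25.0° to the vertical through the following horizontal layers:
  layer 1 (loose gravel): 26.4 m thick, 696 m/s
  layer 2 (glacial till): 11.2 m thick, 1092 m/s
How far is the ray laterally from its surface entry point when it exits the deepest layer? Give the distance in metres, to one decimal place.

Apply Snell's law at each interface; in layer i the horizontal offset is hᵢ·tan θᵢ.
Layer 1: θ = 25.00°; offset = 26.4·tan 25.00° = 12.311 m.
Layer 2: sin θ = 1092·sin 25.0°/696 = 0.6631, θ = 41.53°; offset = 11.2·tan 41.53° = 9.921 m.
Total horizontal offset = 22.232 m.

22.2 m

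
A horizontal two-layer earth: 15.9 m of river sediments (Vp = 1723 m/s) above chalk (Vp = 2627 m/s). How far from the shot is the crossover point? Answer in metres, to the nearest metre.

70 m

x_cross = 2h·√((V₂+V₁)/(V₂−V₁)).
(V₂+V₁)/(V₂−V₁) = (2627+1723)/(2627−1723) = 4.8119; √ = 2.1936.
x_cross = 2·15.9·2.1936 = 69.76 m.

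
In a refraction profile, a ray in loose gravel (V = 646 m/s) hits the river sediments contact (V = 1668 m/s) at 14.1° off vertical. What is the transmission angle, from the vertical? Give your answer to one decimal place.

39.0°

sin θ₁/V₁ = sin θ₂/V₂ ⇒ sin θ₂ = 1668·sin 14.1°/646 = 1668·0.2436/646 = 0.6290.
θ₂ = arcsin 0.6290 = 38.98° from the normal.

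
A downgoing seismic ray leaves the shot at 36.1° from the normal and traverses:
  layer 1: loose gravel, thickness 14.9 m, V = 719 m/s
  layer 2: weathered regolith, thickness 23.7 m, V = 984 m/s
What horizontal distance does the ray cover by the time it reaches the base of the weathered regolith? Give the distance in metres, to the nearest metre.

43 m

Ray parameter p = sin 36.1° / 719 m/s = 8.1947e-04 s/m.
Layer 1: θ = 36.10°; offset = 14.9·tan 36.10° = 10.865 m.
Layer 2: sin θ = p·984 = 0.8064 → θ = 53.74°; offset = 23.7·tan 53.74° = 32.312 m.
Summing the layer offsets gives 43.178 m.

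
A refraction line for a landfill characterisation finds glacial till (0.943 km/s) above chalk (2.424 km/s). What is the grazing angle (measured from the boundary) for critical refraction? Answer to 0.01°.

At critical incidence the refracted ray runs along the interface (θ₂ = 90°), so sin θ_c = V₁/V₂.
θ_c = arcsin(0.943/2.424) = arcsin 0.3890 = 22.89°.
Measured from the interface: 90° − 22.89° = 67.11°.

67.11°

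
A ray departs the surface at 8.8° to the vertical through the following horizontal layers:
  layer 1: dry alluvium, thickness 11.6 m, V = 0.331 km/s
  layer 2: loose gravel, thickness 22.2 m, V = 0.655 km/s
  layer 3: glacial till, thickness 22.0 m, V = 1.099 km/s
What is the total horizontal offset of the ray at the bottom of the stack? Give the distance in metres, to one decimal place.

p = sin θ₁/V₁ = sin 8.8°/0.331 = 4.6219e-01 s/km is conserved through the stack.
Layer 1: θ = 8.80°; offset = 11.6·tan 8.80° = 1.796 m.
Layer 2: sin θ = p·0.655 = 0.3027 → θ = 17.62°; offset = 22.2·tan 17.62° = 7.052 m.
Layer 3: sin θ = p·1.099 = 0.5079 → θ = 30.53°; offset = 22.0·tan 30.53° = 12.973 m.
Total horizontal offset = 21.821 m.

21.8 m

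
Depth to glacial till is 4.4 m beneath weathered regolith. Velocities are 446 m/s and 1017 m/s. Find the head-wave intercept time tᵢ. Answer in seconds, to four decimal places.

tᵢ = 2h·√(V₂²−V₁²)/(V₁V₂).
√(V₂²−V₁²) = √(1017²−446²) = 914.0 m/s.
tᵢ = 2·4.4·914.0/(446·1017) = 0.01773 s.

0.0177 s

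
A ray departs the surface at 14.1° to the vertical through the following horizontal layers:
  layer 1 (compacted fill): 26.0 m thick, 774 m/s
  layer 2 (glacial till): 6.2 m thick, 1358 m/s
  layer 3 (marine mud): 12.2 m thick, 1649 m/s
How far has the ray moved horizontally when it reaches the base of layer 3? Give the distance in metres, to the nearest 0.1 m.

Apply Snell's law at each interface; in layer i the horizontal offset is hᵢ·tan θᵢ.
Layer 1: θ = 14.10°; offset = 26.0·tan 14.10° = 6.531 m.
Layer 2: sin θ = 1358·sin 14.1°/774 = 0.4274, θ = 25.30°; offset = 6.2·tan 25.30° = 2.931 m.
Layer 3: sin θ = 1649·sin 14.1°/774 = 0.5190, θ = 31.27°; offset = 12.2·tan 31.27° = 7.408 m.
Summing the layer offsets gives 16.870 m.

16.9 m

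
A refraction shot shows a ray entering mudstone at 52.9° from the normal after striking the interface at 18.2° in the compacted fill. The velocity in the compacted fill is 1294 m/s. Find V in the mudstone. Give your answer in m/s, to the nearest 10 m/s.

Snell's law: sin 18.2°/V₁ = sin 52.9°/V₂.
V₂ = V₁·sin 52.9°/sin 18.2° = 1294 × 2.5536 = 3304.38 m/s.

3300 m/s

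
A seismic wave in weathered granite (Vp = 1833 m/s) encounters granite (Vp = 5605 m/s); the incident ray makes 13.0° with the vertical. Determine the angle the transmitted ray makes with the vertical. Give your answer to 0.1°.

sin θ₁/V₁ = sin θ₂/V₂ ⇒ sin θ₂ = 5605·sin 13.0°/1833 = 5605·0.2250/1833 = 0.6879.
θ₂ = sin⁻¹(0.6879) = 43.46° (from vertical).

43.5°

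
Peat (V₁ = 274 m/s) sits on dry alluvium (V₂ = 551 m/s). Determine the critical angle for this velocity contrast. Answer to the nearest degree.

At critical incidence the refracted ray runs along the interface (θ₂ = 90°), so sin θ_c = V₁/V₂.
θ_c = arcsin(274/551) = arcsin 0.4973 = 29.82°.

30°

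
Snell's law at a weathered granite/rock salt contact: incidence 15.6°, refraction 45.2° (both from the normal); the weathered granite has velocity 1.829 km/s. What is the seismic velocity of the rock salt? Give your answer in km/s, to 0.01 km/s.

4.83 km/s

Snell's law: sin 15.6°/V₁ = sin 45.2°/V₂.
V₂ = V₁·sin 45.2°/sin 15.6° = 1.829 × 2.6386 = 4.83 km/s.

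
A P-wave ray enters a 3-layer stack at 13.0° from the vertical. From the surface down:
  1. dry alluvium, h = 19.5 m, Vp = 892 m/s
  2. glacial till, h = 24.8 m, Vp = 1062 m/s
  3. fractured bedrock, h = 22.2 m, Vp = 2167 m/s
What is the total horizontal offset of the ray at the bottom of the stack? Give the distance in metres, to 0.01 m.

25.88 m

Ray parameter p = sin 13.0° / 892 m/s = 2.5219e-04 s/m.
Layer 1: θ = 13.00°; offset = 19.5·tan 13.00° = 4.5019 m.
Layer 2: sin θ = p·1062 = 0.2678 → θ = 15.53°; offset = 24.8·tan 15.53° = 6.8939 m.
Layer 3: sin θ = p·2167 = 0.5465 → θ = 33.13°; offset = 22.2·tan 33.13° = 14.4867 m.
Summing the layer offsets gives 25.8824 m.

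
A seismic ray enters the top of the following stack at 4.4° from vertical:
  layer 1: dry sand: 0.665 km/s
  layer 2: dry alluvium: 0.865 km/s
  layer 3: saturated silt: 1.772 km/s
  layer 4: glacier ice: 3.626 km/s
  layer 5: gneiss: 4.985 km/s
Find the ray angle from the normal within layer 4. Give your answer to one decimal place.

Ray parameter p = sin 4.4° / 0.665 = 1.1537e-01 s/km.
sin θ_4 = p·V_4 = 1.1537e-01 × 3.626 = 0.4183.
θ_4 = 24.73° from the vertical.

24.7°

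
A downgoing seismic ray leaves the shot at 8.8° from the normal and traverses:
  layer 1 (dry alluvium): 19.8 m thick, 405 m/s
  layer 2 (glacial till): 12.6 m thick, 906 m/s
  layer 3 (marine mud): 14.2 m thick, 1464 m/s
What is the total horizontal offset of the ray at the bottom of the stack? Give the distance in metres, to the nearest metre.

Ray parameter p = sin 8.8° / 405 m/s = 3.7774e-04 s/m.
Layer 1: θ = 8.80°; offset = 19.8·tan 8.80° = 3.065 m.
Layer 2: sin θ = p·906 = 0.3422 → θ = 20.01°; offset = 12.6·tan 20.01° = 4.589 m.
Layer 3: sin θ = p·1464 = 0.5530 → θ = 33.57°; offset = 14.2·tan 33.57° = 9.425 m.
Summing the layer offsets gives 17.080 m.

17 m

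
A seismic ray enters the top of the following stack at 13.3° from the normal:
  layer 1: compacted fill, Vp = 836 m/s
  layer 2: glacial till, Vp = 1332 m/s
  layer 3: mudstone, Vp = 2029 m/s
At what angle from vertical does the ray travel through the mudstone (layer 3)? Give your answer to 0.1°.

33.9°

Snell's law across each interface conserves sin θ / V, so sin θ_3 = V_3·sin θ₁/V₁.
sin θ_3 = 2029 × sin 13.3° / 836 = 0.5583.
θ_3 = 33.94° from the vertical.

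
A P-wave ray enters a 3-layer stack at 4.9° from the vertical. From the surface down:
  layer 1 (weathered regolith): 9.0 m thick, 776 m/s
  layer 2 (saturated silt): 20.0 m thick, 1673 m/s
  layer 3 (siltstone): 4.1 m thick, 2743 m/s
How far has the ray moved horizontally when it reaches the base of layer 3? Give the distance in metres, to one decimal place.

5.8 m

Apply Snell's law at each interface; in layer i the horizontal offset is hᵢ·tan θᵢ.
Layer 1: θ = 4.90°; offset = 9.0·tan 4.90° = 0.772 m.
Layer 2: sin θ = 1673·sin 4.9°/776 = 0.1842, θ = 10.61°; offset = 20.0·tan 10.61° = 3.747 m.
Layer 3: sin θ = 2743·sin 4.9°/776 = 0.3019, θ = 17.57°; offset = 4.1·tan 17.57° = 1.299 m.
Summing the layer offsets gives 5.817 m.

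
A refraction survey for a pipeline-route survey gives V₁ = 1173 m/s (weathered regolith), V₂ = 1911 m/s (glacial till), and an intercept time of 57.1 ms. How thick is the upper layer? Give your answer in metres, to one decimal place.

42.4 m

h = tᵢ·V₁·V₂ / (2·√(V₂²−V₁²)).
√(V₂²−V₁²) = √(1911² − 1173²) = 1508.6 m/s.
h = 0.0571 s × 1173 × 1911 / (2 × 1508.6) = 42.42 m.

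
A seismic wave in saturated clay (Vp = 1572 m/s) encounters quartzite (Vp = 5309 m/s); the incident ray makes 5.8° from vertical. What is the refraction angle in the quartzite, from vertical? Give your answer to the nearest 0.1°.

sin θ₁/V₁ = sin θ₂/V₂ ⇒ sin θ₂ = 5309·sin 5.8°/1572 = 5309·0.1011/1572 = 0.3413.
θ₂ = sin⁻¹(0.3413) = 19.96° (from vertical).

20.0°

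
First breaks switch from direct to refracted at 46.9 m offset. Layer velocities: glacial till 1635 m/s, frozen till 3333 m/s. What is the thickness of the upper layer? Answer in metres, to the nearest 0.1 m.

13.7 m

h = (x_cross/2)·√((V₂−V₁)/(V₂+V₁)).
(V₂−V₁)/(V₂+V₁) = (3333−1635)/(3333+1635) = 0.3418; √ = 0.5846.
h = (46.9/2)·0.5846 = 13.71 m.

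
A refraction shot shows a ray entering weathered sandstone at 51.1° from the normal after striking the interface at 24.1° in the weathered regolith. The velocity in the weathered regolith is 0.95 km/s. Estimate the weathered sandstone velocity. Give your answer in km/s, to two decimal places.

sin 24.1° = 0.4083; sin 51.1° = 0.7782.
V₂ = V₁·(sin θ₂/sin θ₁) = 0.95·(0.7782/0.4083) = 1.81 km/s.

1.81 km/s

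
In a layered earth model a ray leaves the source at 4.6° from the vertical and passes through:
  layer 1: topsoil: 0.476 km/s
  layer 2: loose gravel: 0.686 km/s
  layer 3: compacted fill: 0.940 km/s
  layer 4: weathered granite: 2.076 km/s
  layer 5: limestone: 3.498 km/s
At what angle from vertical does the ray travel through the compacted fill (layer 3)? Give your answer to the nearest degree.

Snell's law across each interface conserves sin θ / V, so sin θ_3 = V_3·sin θ₁/V₁.
sin θ_3 = 0.940 × sin 4.6° / 0.476 = 0.1584.
θ_3 = arcsin 0.1584 = 9.11°.

9°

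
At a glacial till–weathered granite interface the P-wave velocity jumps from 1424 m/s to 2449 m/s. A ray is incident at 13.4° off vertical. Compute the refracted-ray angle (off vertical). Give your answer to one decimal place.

23.5°

Snell's law: sin θ₂ = (V₂/V₁)·sin θ₁ = (2449/1424)·sin 13.4° = 0.3986.
θ₂ = sin⁻¹(0.3986) = 23.49° (from vertical).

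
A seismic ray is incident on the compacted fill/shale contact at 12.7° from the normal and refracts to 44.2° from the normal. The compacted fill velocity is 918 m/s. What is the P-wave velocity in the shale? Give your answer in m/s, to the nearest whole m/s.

Snell's law: sin 12.7°/V₁ = sin 44.2°/V₂.
V₂ = V₁·sin 44.2°/sin 12.7° = 918 × 3.1711 = 2911.11 m/s.

2911 m/s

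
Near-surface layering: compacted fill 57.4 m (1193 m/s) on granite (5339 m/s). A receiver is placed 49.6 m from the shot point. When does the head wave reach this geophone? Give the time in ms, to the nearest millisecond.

103 ms

t = x/V₂ + 2h·√(V₂²−V₁²)/(V₁V₂).
√(V₂²−V₁²) = √(5339²−1193²) = 5204.0 m/s; delay term = 2·57.4·5204.0/(1193·5339) = 0.09379 s.
t = 49.6/5339 + 0.09379 = 0.10309 s.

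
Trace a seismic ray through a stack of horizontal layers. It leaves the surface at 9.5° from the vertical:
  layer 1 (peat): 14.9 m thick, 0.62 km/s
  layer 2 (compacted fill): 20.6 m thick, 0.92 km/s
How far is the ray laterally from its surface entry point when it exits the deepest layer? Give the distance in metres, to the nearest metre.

Apply Snell's law at each interface; in layer i the horizontal offset is hᵢ·tan θᵢ.
Layer 1: θ = 9.50°; offset = 14.9·tan 9.50° = 2.493 m.
Layer 2: sin θ = 0.92·sin 9.5°/0.62 = 0.2449, θ = 14.18°; offset = 20.6·tan 14.18° = 5.204 m.
Total horizontal offset = 7.697 m.

8 m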